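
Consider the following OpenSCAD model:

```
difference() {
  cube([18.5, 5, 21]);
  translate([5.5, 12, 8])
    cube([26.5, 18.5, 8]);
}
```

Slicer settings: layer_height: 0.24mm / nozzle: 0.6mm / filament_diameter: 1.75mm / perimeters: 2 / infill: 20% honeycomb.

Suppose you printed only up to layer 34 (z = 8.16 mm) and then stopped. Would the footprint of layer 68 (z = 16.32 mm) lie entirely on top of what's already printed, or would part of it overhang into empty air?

entirely on top

Compare the two slices. At z = 8.16: the 18.5×5 cube contributes its full rectangle (area 92.50 mm²); the cube at (5.5, 12) is present — its section is the full 26.5×18.5 rectangle (area 490.25 mm²); Subtracting the remaining from the first: starting from the 18.5×5 cube (92.50 mm²), the 26.5×18.5 cube at (5.5, 12) misses the remaining region (no effect) — area = 92.50 mm². At z = 16.32: the cube (footprint 18.5×5) is included at this height (area 92.50 mm²); the cube at (5.5, 12) is not intersected at this z (z outside [8, 16]); Taking the first minus the rest: none of the subtracted shapes is present at this height, so the 18.5×5 cube is unchanged — area = 92.50 mm². Checking containment: the cross-section at z = 16.32 is a subset of the cross-section at z = 8.16.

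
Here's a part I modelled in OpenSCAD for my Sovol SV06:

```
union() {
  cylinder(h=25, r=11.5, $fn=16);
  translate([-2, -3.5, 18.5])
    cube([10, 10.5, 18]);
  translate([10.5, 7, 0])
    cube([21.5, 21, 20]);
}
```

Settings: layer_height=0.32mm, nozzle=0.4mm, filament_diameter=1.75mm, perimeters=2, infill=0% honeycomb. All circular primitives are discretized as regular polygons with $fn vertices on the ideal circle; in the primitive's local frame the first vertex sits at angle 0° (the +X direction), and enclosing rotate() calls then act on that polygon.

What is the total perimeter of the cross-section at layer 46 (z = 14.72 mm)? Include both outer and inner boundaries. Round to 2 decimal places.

156.79 mm

At z = 14.72 mm: the cylinder: section is a regular 16-gon, circumradius r=11.5 (perimeter = 2·16·11.500·sin(180°/16) = 71.79 mm); the cube at (-2, -3.5) does not reach this height (z outside [18.5, 36.5]); the 21.5×21 cube at (10.5, 7) contributes its full rectangle (perimeter 85.00 mm); Combining (union): the 2 present regions are separate (no shared area or edge), so areas and boundary lengths simply add and each stays a separate island — boundary = 156.79 mm. Overall, the cross-section has 2 separate islands. Total boundary length (outer) = 156.79 mm.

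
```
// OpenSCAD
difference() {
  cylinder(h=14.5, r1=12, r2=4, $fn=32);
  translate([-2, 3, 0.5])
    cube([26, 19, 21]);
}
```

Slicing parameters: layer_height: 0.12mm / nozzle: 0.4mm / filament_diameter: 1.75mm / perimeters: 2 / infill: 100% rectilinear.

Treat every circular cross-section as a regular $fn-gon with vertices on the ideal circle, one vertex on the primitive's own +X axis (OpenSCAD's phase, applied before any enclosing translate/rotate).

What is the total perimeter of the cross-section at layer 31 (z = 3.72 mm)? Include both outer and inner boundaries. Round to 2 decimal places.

66.02 mm

At z = 3.72 mm: the cone: at t=0.257 of its height the radius interpolates to r₁+(r₂−r₁)t = 9.948, giving a regular 32-gon of that circumradius (perimeter = 2·32·9.948·sin(180°/32) = 62.40 mm); the cube at (-2, 3) (footprint 26×19) is included at this height (perimeter 90.00 mm); Subtracting the remaining from the first: starting from the cone, the 26×19 cube at (-2, 3) partially overlaps it — only the 61.63 mm² overlap (of its 494.00 mm²) is removed, clipping the outline — boundary = 66.02 mm. Overall, the cross-section is a single solid region. Total boundary length (outer) = 66.02 mm.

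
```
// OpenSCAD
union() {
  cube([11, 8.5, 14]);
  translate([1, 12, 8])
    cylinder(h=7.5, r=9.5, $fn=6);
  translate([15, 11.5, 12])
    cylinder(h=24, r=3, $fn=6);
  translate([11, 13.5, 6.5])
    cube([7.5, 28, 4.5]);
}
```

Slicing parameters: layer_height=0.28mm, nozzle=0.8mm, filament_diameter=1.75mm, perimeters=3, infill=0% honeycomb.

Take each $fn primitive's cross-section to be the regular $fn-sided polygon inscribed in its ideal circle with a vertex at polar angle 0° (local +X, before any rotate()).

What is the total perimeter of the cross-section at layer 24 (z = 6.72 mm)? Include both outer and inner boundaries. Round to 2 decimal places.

At z = 6.72 mm: the 11×8.5 cube contributes its full rectangle (perimeter 39.00 mm); the cylinder at (1, 12) does not reach this height (z outside [8, 15.5]); the cylinder at (15, 11.5) is not intersected at this z (z outside [12, 36]); the cube at (11, 13.5) is present — its section is the full 7.5×28 rectangle (perimeter 71.00 mm); Combining (union): the 2 present regions are separate (no shared area or edge), so areas and boundary lengths simply add and each stays a separate island — boundary = 110.00 mm. Overall, the cross-section has 2 separate islands. Total boundary length (outer) = 110.00 mm.

110.00 mm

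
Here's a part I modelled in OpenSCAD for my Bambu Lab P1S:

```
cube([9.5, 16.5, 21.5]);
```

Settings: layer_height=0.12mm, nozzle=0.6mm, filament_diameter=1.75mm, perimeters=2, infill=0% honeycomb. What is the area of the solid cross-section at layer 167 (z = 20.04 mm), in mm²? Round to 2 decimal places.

156.75 mm²

At z = 20.04 mm: the cube (footprint 9.5×16.5) is included at this height (area 156.75 mm²). Overall, the cross-section is a single solid region. Net area = 156.75 mm².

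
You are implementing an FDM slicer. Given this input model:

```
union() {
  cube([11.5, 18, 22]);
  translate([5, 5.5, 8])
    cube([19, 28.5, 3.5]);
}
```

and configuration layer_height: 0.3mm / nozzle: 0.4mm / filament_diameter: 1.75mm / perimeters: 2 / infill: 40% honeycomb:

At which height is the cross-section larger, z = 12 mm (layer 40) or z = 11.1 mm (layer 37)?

layer 37 (z = 11.1 mm)

Layer 40 (z = 12): the 11.5×18 cube contributes its full rectangle (area 207.00 mm²); the cube at (5, 5.5) is absent (z outside [8, 11.5]); Taking the union: only the 11.5×18 cube is present, so the union is just that shape — area = 207.00 mm². So its area = 207.00 mm². Layer 37 (z = 11.1): the 11.5×18 cube contributes its full rectangle (area 207.00 mm²); the cube at (5, 5.5) is present — its section is the full 19×28.5 rectangle (area 541.50 mm²); Combining (union): the regions partially overlap — summed areas 748.50 mm² minus the doubly-counted overlap 81.25 mm² gives 667.25 mm² — area = 667.25 mm². So its area = 667.25 mm². Layer 37 is larger (667.25 vs 207.00 mm²).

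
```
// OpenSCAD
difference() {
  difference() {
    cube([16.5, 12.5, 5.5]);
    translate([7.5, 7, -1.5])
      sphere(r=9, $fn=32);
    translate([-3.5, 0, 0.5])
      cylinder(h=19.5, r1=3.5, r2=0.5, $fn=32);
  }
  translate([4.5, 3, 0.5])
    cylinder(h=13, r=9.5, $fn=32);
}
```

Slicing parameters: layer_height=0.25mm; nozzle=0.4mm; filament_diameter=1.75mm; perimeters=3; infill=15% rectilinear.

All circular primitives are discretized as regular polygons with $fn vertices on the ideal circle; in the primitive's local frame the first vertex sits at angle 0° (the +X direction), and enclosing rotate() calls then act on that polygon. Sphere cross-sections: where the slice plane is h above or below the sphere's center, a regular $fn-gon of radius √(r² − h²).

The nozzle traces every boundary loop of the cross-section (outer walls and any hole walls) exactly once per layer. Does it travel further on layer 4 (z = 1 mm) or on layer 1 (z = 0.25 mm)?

layer 1 (z = 0.25 mm)

Layer 4 (z = 1): the 16.5×12.5 cube contributes its full rectangle (perimeter 58.00 mm); the r=9 sphere at (7.5, 7) slices to a regular 32-gon of circumradius 8.646 (√(r²−h²) with h=2.5 from center) (perimeter = 2·32·8.646·sin(180°/32) = 54.24 mm); the cone at (-3.5, 0) (r1=3.5→r2=0.5) has section circumradius 3.423 here — a regular 32-gon (perimeter = 2·32·3.423·sin(180°/32) = 21.47 mm); Subtracting the remaining from the first: starting from the 16.5×12.5 cube, the r=9 sphere at (7.5, 7) partially overlaps it — only the 187.08 mm² overlap (of its 233.33 mm²) is removed, clipping the outline; the cone at (-3.5, 0) misses the remaining region (no effect) — boundary = 45.73 mm; the cylinder at (4.5, 3): section is a regular 32-gon, circumradius r=9.5 (perimeter = 2·32·9.500·sin(180°/32) = 59.59 mm); Taking the first minus the rest: starting from that combined region, the r=9.5 cylinder at (4.5, 3) partially overlaps it — only the 3.40 mm² overlap (of its 281.71 mm²) is removed, clipping the outline — boundary = 35.11 mm. So its perimeter = 35.11 mm. Layer 1 (z = 0.25): the cube is present — its section is the full 16.5×12.5 rectangle (perimeter 58.00 mm); the r=9 sphere at (7.5, 7) slices to a regular 32-gon of circumradius 8.828 (√(r²−h²) with h=1.75 from center) (perimeter = 2·32·8.828·sin(180°/32) = 55.38 mm); the cone at (-3.5, 0) does not reach this height (z outside [0.5, 20]); Subtracting the remaining from the first: starting from the 16.5×12.5 cube, the r=9 sphere at (7.5, 7) partially overlaps it — only the 190.52 mm² overlap (of its 243.28 mm²) is removed, clipping the outline — boundary = 42.90 mm; the cylinder at (4.5, 3) is not intersected at this z (z outside [0.5, 13.5]); After the difference (first − rest): none of the subtracted shapes is present at this height, so the result so far is unchanged — boundary = 42.90 mm. So its perimeter = 42.90 mm. Layer 1 is larger (42.90 vs 35.11 mm).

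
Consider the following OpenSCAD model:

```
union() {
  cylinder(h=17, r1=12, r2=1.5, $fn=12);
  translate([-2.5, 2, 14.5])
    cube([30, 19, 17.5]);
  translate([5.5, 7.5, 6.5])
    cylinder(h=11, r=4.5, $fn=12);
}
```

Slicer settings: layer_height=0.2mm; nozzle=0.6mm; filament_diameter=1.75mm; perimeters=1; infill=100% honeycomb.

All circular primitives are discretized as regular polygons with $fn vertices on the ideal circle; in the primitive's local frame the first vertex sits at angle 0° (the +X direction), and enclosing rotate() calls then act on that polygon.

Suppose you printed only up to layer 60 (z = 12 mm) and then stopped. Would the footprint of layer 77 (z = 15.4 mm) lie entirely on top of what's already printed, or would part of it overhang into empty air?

part overhangs

Compare the two slices. At z = 12: the cone (r1=12→r2=1.5) has section circumradius 4.588 here — a regular 12-gon (area = (12/2)·4.588²·sin(360°/12) = 63.16 mm²); the cube at (-2.5, 2) is absent (z outside [14.5, 32]); the r=4.5 cylinder at (5.5, 7.5) gives a regular 12-gon of circumradius 4.5 (constant along its height) (area = (12/2)·4.500²·sin(360°/12) = 60.75 mm²); Taking the union: the 2 present regions are separate (no shared area or edge), so areas and boundary lengths simply add and each stays a separate island — area = 123.91 mm². At z = 15.4: the cone (r1=12→r2=1.5) has section circumradius 2.488 here — a regular 12-gon (area = (12/2)·2.488²·sin(360°/12) = 18.57 mm²); the cube at (-2.5, 2) (footprint 30×19) is included at this height (area 570.00 mm²); the cylinder at (5.5, 7.5): section is a regular 12-gon, circumradius r=4.5 (area = (12/2)·4.500²·sin(360°/12) = 60.75 mm²); Taking the union: the regions partially overlap — summed areas 649.32 mm² minus the doubly-counted overlap 61.57 mm² gives 587.75 mm² — area = 587.75 mm². Checking containment: at z = 15.4 the cross-section extends beyond the z = 12 cross-section by about 496.48 mm².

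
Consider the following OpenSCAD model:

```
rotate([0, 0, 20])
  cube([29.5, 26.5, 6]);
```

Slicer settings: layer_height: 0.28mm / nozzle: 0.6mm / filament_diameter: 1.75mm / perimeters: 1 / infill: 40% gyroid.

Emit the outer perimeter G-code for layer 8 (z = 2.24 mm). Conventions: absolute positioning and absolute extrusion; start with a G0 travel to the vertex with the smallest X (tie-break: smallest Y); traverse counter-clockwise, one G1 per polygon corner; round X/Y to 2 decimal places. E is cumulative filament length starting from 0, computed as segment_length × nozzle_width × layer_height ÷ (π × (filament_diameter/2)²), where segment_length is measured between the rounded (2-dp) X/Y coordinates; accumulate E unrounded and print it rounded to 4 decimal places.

At z = 2.24 mm: the 29.5×26.5 cube contributes its full rectangle; (whole slice rotated 20° about Z — lengths, areas and connectivity unchanged). The outline is a single polygon with 4 vertices. Extrusion per mm of travel: 0.6 × 0.28 / (π × 0.875²) = 0.069846. Accumulating E over each segment gives final E = 7.8223.

G0 X-9.06 Y24.90 Z2.24
G1 X0.00 Y0.00 E1.8507
G1 X27.72 Y10.09 E3.9111
G1 X18.66 Y34.99 E5.7619
G1 X-9.06 Y24.90 E7.8223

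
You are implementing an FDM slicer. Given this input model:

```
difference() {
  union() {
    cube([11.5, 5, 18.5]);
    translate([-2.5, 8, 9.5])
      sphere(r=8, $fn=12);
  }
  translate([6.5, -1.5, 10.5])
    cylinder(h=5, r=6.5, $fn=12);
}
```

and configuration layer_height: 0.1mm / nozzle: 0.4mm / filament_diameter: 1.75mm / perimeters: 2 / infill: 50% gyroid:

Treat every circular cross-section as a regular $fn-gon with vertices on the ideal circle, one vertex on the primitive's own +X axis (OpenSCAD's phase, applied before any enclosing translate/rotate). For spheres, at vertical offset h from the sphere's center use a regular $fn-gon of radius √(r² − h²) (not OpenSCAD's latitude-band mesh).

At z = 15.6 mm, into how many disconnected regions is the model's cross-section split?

At z = 15.6 mm: the cube (footprint 11.5×5) is included at this height; the r=8 sphere at (-2.5, 8) contributes a regular 12-gon of circumradius √(8²−6.1²) = 5.176; Taking the union: the regions partially overlap (shared area 1.23 mm²), so overlapping operands fuse into one piece — 1 connected region; the cylinder at (6.5, -1.5) is absent (z outside [10.5, 15.5]); Subtracting the remaining from the first: none of the subtracted shapes is present at this height, so that combined region is unchanged — 1 connected region. The result has 1 disconnected region.

1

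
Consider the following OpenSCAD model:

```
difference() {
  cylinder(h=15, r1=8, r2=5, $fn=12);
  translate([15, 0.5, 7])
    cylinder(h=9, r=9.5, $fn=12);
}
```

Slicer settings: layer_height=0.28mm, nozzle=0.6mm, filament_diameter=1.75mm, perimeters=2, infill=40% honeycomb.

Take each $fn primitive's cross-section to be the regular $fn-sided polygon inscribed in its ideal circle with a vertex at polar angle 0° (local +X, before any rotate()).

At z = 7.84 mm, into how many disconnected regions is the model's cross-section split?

At z = 7.84 mm: the cone: at t=0.523 of its height the radius interpolates to r₁+(r₂−r₁)t = 6.432, giving a regular 12-gon of that circumradius; the cylinder at (15, 0.5): section is a regular 12-gon, circumradius r=9.5; After the difference (first − rest): starting from the cone, the r=9.5 cylinder at (15, 0.5) partially overlaps it — only the 1.59 mm² overlap (of its 270.75 mm²) is removed, clipping the outline — 1 connected region. The result has 1 disconnected region.

1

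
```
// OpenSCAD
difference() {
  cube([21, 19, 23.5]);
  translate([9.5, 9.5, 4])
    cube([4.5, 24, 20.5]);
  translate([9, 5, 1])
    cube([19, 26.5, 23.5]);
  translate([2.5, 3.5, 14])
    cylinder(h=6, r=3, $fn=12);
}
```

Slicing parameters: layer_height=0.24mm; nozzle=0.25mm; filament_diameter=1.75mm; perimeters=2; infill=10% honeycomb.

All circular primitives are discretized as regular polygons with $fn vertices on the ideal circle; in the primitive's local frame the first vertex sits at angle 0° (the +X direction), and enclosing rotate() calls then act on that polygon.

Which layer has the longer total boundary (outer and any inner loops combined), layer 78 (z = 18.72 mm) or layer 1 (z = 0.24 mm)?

Layer 78 (z = 18.72): the cube is present — its section is the full 21×19 rectangle (perimeter 80.00 mm); the 4.5×24 cube at (9.5, 9.5) contributes its full rectangle (perimeter 57.00 mm); the cube at (9, 5) is present — its section is the full 19×26.5 rectangle (perimeter 91.00 mm); the r=3 cylinder at (2.5, 3.5) contributes a regular 12-gon of circumradius 3 (perimeter = 2·12·3.000·sin(180°/12) = 18.63 mm); After the difference (first − rest): starting from the 21×19 cube, the 4.5×24 cube at (9.5, 9.5) partially overlaps it — only the 42.75 mm² overlap (of its 108.00 mm²) is removed, clipping the outline; the 19×26.5 cube at (9, 5) partially overlaps it — only the 125.25 mm² overlap (of its 503.50 mm²) is removed, clipping the outline; the r=3 cylinder at (2.5, 3.5) partially overlaps it — only the 26.09 mm² overlap (of its 27.00 mm²) is removed, clipping the outline — boundary = 92.06 mm. So its perimeter = 92.06 mm. Layer 1 (z = 0.24): the cube is present — its section is the full 21×19 rectangle (perimeter 80.00 mm); the cube at (9.5, 9.5) is not intersected at this z (z outside [4, 24.5]); the cube at (9, 5) is not intersected at this z (z outside [1, 24.5]); the cylinder at (2.5, 3.5) is not intersected at this z (z outside [14, 20]); Subtracting the remaining from the first: none of the subtracted shapes is present at this height, so the 21×19 cube is unchanged — boundary = 80.00 mm. So its perimeter = 80.00 mm. Layer 78 is larger (92.06 vs 80.00 mm).

layer 78 (z = 18.72 mm)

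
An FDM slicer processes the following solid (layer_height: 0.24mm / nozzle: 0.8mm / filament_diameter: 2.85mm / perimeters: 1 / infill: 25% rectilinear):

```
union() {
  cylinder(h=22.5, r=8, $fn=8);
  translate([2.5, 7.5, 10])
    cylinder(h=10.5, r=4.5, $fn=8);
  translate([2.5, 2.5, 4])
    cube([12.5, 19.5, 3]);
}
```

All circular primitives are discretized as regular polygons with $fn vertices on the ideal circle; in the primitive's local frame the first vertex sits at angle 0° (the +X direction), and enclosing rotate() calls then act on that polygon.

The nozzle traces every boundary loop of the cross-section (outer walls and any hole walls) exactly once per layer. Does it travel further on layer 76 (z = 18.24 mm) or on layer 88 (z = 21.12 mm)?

layer 76 (z = 18.24 mm)

Layer 76 (z = 18.24): the r=8 cylinder contributes a regular 8-gon of circumradius 8 (perimeter = 2·8·8.000·sin(180°/8) = 48.98 mm); the r=4.5 cylinder at (2.5, 7.5) gives a regular 8-gon of circumradius 4.5 (constant along its height) (perimeter = 2·8·4.500·sin(180°/8) = 27.55 mm); the cube at (2.5, 2.5) is absent (z outside [4, 7]); Taking the union: the regions partially overlap (shared area 23.05 mm²), so the edge portions inside another operand are dropped and the merged outline is re-measured after clipping — boundary = 56.90 mm. So its perimeter = 56.90 mm. Layer 88 (z = 21.12): the cylinder: section is a regular 8-gon, circumradius r=8 (perimeter = 2·8·8.000·sin(180°/8) = 48.98 mm); the cylinder at (2.5, 7.5) does not reach this height (z outside [10, 20.5]); the cube at (2.5, 2.5) is absent (z outside [4, 7]); Taking the union: only the r=8 cylinder is present, so the union is just that shape — boundary = 48.98 mm. So its perimeter = 48.98 mm. Layer 76 is larger (56.90 vs 48.98 mm).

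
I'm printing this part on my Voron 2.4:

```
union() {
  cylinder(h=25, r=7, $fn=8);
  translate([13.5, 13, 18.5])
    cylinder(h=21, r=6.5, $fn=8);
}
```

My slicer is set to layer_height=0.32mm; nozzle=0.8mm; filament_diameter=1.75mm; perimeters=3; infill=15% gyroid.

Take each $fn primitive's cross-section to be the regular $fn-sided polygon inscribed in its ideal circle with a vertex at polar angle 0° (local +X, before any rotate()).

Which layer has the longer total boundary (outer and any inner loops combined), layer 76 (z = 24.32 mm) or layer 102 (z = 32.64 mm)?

layer 76 (z = 24.32 mm)

Layer 76 (z = 24.32): the r=7 cylinder gives a regular 8-gon of circumradius 7 (constant along its height) (perimeter = 2·8·7.000·sin(180°/8) = 42.86 mm); the cylinder at (13.5, 13): section is a regular 8-gon, circumradius r=6.5 (perimeter = 2·8·6.500·sin(180°/8) = 39.80 mm); Merging all regions: the 2 present regions are separate (no shared area or edge), so areas and boundary lengths simply add and each stays a separate island — boundary = 82.66 mm. So its perimeter = 82.66 mm. Layer 102 (z = 32.64): the cylinder does not reach this height (z outside [0, 25]); the cylinder at (13.5, 13): section is a regular 8-gon, circumradius r=6.5 (perimeter = 2·8·6.500·sin(180°/8) = 39.80 mm); Merging all regions: only the r=6.5 cylinder at (13.5, 13) is present, so the union is just that shape — boundary = 39.80 mm. So its perimeter = 39.80 mm. Layer 76 is larger (82.66 vs 39.80 mm).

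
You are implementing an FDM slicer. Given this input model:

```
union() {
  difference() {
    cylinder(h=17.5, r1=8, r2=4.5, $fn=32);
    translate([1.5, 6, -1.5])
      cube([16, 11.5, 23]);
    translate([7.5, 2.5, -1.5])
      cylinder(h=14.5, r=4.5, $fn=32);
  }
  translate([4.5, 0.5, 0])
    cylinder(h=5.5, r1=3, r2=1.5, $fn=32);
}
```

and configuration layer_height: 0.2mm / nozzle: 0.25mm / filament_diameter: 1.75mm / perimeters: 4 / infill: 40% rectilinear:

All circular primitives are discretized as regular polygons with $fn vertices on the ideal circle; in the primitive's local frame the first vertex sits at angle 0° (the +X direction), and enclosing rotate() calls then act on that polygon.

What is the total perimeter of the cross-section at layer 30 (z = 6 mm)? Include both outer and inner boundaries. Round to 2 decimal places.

At z = 6 mm: the cone: at t=0.343 of its height the radius interpolates to r₁+(r₂−r₁)t = 6.800, giving a regular 32-gon of that circumradius (perimeter = 2·32·6.800·sin(180°/32) = 42.66 mm); the 16×11.5 cube at (1.5, 6) contributes its full rectangle (perimeter 55.00 mm); the r=4.5 cylinder at (7.5, 2.5) gives a regular 32-gon of circumradius 4.5 (constant along its height) (perimeter = 2·32·4.500·sin(180°/32) = 28.23 mm); Subtracting the remaining from the first: starting from the cone, the 16×11.5 cube at (1.5, 6) partially overlaps it — only the 0.57 mm² overlap (of its 184.00 mm²) is removed, clipping the outline; the r=4.5 cylinder at (7.5, 2.5) partially overlaps it — only the 17.98 mm² overlap (of its 63.21 mm²) is removed, clipping the outline — boundary = 44.19 mm; the cone at (4.5, 0.5) is not intersected at this z (z outside [0, 5.5]); Taking the union: only that combined region is present, so the union is just that shape — boundary = 44.19 mm. Overall, the cross-section is a single solid region. Total boundary length (outer) = 44.19 mm.

44.19 mm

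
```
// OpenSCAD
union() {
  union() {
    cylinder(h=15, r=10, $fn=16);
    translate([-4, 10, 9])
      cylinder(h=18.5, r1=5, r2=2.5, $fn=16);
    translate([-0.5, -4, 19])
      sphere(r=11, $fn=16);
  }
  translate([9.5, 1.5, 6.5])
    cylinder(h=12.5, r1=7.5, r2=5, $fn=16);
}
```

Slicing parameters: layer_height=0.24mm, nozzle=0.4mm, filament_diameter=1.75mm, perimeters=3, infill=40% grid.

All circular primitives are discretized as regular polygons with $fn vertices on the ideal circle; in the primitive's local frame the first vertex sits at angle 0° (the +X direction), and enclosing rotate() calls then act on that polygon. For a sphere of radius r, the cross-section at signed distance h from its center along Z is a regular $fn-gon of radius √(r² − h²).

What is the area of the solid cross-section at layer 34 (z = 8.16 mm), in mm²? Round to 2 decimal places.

393.53 mm²

At z = 8.16 mm: the r=10 cylinder gives a regular 16-gon of circumradius 10 (constant along its height) (area = (16/2)·10.000²·sin(360°/16) = 306.15 mm²); the cone at (-4, 10) is not intersected at this z (z outside [9, 27.5]); the r=11 sphere at (-0.5, -4) contributes a regular 16-gon of circumradius √(11²−10.84²) = 1.869 (area = (16/2)·1.869²·sin(360°/16) = 10.70 mm²); Combining (union): the r=11 sphere at (-0.5, -4) lies entirely inside the r=10 cylinder, so the union is just the r=10 cylinder — area = 306.15 mm²; the cone at (9.5, 1.5) (r1=7.5→r2=5) has section circumradius 7.168 here — a regular 16-gon (area = (16/2)·7.168²·sin(360°/16) = 157.30 mm²); Combining (union): the regions partially overlap — summed areas 463.45 mm² minus the doubly-counted overlap 69.92 mm² gives 393.53 mm² — area = 393.53 mm². Overall, the cross-section is a single solid region. Net area = 393.53 mm².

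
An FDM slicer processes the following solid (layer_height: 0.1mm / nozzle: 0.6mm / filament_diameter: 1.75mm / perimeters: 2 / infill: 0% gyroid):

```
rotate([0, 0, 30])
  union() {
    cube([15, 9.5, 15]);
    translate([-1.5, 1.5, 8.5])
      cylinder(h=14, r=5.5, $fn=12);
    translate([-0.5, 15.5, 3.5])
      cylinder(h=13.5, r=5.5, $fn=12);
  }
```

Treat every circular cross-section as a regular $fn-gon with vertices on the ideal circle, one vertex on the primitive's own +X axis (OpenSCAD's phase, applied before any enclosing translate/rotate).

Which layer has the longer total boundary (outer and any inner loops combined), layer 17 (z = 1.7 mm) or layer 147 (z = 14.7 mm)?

Layer 17 (z = 1.7): the 15×9.5 cube contributes its full rectangle (perimeter 49.00 mm); the cylinder at (-1.5, 1.5) is absent (z outside [8.5, 22.5]); the cylinder at (-0.5, 15.5) is absent (z outside [3.5, 17]); Taking the union: only the 15×9.5 cube is present, so the union is just that shape — boundary = 49.00 mm; (rotated 30° about Z; rotation is an isometry so areas/perimeters/island counts are preserved). So its perimeter = 49.00 mm. Layer 147 (z = 14.7): the cube (footprint 15×9.5) is included at this height (perimeter 49.00 mm); the r=5.5 cylinder at (-1.5, 1.5) gives a regular 12-gon of circumradius 5.5 (constant along its height) (perimeter = 2·12·5.500·sin(180°/12) = 34.16 mm); the r=5.5 cylinder at (-0.5, 15.5) contributes a regular 12-gon of circumradius 5.5 (perimeter = 2·12·5.500·sin(180°/12) = 34.16 mm); Combining (union): the regions partially overlap (shared area 20.44 mm²), so the edge portions inside another operand are dropped and the merged outline is re-measured after clipping — boundary = 98.59 mm; (rotated 30° about Z; rotation is an isometry so areas/perimeters/island counts are preserved). So its perimeter = 98.59 mm. Layer 147 is larger (98.59 vs 49.00 mm).

layer 147 (z = 14.7 mm)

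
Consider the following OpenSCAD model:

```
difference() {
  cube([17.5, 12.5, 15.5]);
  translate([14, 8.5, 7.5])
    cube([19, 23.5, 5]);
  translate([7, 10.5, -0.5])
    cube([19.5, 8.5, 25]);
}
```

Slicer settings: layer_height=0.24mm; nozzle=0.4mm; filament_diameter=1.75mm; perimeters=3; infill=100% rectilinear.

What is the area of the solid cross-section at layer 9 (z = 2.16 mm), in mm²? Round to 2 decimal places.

197.75 mm²

At z = 2.16 mm: the cube is present — its section is the full 17.5×12.5 rectangle (area 218.75 mm²); the cube at (14, 8.5) is not intersected at this z (z outside [7.5, 12.5]); the 19.5×8.5 cube at (7, 10.5) contributes its full rectangle (area 165.75 mm²); Taking the first minus the rest: starting from the 17.5×12.5 cube (218.75 mm²), the 19.5×8.5 cube at (7, 10.5) partially overlaps it — only the 21.00 mm² overlap (of its 165.75 mm²) is removed, clipping the outline — area = 197.75 mm². Overall, the cross-section is a single solid region. Net area = 197.75 mm².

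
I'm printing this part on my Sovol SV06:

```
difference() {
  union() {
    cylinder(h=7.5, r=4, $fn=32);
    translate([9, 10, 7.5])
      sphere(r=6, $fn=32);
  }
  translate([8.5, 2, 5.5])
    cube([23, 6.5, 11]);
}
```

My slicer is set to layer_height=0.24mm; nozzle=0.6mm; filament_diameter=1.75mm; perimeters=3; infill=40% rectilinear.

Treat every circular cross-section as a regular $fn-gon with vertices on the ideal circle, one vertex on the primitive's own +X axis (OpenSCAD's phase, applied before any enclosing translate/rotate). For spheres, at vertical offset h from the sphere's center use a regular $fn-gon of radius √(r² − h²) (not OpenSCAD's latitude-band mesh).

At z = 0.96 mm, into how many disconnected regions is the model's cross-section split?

At z = 0.96 mm: the r=4 cylinder contributes a regular 32-gon of circumradius 4; the sphere at (9, 10) is absent (|z−center|=6.540 > r=6); Combining (union): only the r=4 cylinder is present, so the union is just that shape — 1 connected region; the cube at (8.5, 2) is not intersected at this z (z outside [5.5, 16.5]); Taking the first minus the rest: none of the subtracted shapes is present at this height, so the result so far is unchanged — 1 connected region. The result has 1 disconnected region.

1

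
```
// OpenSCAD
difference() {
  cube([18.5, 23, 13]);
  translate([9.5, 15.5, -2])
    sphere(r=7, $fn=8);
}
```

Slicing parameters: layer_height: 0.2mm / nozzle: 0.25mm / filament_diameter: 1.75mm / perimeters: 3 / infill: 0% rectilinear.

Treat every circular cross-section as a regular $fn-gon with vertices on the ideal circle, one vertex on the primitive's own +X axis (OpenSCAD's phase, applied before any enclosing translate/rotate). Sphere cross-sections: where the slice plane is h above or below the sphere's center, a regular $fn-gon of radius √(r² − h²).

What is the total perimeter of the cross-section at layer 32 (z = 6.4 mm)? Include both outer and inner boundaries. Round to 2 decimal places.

83.00 mm

At z = 6.4 mm: the cube is present — its section is the full 18.5×23 rectangle (perimeter 83.00 mm); the sphere at (9.5, 15.5) is not intersected at this z (|z−center|=8.400 > r=7); Taking the first minus the rest: none of the subtracted shapes is present at this height, so the 18.5×23 cube is unchanged — boundary = 83.00 mm. Overall, the cross-section is a single solid region. Total boundary length (outer) = 83.00 mm.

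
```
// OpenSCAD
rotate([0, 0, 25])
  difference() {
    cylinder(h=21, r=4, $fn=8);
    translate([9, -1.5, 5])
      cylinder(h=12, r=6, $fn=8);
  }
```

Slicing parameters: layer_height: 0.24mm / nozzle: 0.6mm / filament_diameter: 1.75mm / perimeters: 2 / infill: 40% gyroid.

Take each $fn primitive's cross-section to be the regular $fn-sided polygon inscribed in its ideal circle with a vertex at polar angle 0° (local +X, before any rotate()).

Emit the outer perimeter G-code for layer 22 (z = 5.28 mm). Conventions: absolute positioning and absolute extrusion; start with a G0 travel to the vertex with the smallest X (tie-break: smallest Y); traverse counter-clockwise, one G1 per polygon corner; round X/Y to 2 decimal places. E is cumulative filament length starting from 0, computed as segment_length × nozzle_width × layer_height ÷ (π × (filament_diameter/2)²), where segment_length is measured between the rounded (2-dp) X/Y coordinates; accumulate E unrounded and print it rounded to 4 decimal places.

G0 X-3.76 Y1.37 Z5.28
G1 X-3.63 Y-1.69 E0.1834
G1 X-1.37 Y-3.76 E0.3668
G1 X1.69 Y-3.63 E0.5502
G1 X3.76 Y-1.37 E0.7337
G1 X3.72 Y-0.43 E0.7900
G1 X3.35 Y-0.09 E0.8201
G1 X3.26 Y2.02 E0.9465
G1 X1.37 Y3.76 E1.1003
G1 X-1.69 Y3.63 E1.2837
G1 X-3.76 Y1.37 E1.4672

At z = 5.28 mm: the r=4 cylinder gives a regular 8-gon of circumradius 4 (constant along its height); the r=6 cylinder at (9, -1.5) contributes a regular 8-gon of circumradius 6; Subtracting the remaining from the first: starting from the r=4 cylinder, the r=6 cylinder at (9, -1.5) partially overlaps it — only the 0.74 mm² overlap (of its 101.82 mm²) is removed, clipping the outline — 1 connected region; (rotated 25° about Z; rotation is an isometry so areas/perimeters/island counts are preserved). The outline is a single polygon with 10 vertices. Extrusion per mm of travel: 0.6 × 0.24 / (π × 0.875²) = 0.059868. Accumulating E over each segment gives final E = 1.4672.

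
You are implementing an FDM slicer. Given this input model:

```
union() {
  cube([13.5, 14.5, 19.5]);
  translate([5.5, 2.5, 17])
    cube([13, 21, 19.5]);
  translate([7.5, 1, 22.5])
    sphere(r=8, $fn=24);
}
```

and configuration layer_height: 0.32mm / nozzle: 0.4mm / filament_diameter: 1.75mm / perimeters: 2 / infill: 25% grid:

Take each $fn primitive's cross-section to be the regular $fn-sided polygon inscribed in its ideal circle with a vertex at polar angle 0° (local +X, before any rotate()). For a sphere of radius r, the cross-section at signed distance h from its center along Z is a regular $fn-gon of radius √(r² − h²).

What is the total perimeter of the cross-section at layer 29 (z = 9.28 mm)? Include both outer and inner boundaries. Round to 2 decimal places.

56.00 mm

At z = 9.28 mm: the 13.5×14.5 cube contributes its full rectangle (perimeter 56.00 mm); the cube at (5.5, 2.5) does not reach this height (z outside [17, 36.5]); the sphere at (7.5, 1) does not reach this height (|z−center|=13.220 > r=8); Merging all regions: only the 13.5×14.5 cube is present, so the union is just that shape — boundary = 56.00 mm. Overall, the cross-section is a single solid region. Total boundary length (outer) = 56.00 mm.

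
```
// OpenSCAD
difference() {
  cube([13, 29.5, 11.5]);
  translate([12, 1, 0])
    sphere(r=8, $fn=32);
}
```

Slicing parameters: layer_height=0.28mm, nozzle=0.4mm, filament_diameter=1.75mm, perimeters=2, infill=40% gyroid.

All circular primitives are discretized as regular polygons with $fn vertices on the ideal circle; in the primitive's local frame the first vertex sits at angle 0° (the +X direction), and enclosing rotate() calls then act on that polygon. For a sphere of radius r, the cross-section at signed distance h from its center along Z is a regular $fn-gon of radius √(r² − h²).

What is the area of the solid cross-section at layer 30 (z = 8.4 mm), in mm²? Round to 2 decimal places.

383.50 mm²

At z = 8.4 mm: the cube is present — its section is the full 13×29.5 rectangle (area 383.50 mm²); the sphere at (12, 1) does not reach this height (|z−center|=8.400 > r=8); After the difference (first − rest): none of the subtracted shapes is present at this height, so the 13×29.5 cube is unchanged — area = 383.50 mm². Overall, the cross-section is a single solid region. Net area = 383.50 mm².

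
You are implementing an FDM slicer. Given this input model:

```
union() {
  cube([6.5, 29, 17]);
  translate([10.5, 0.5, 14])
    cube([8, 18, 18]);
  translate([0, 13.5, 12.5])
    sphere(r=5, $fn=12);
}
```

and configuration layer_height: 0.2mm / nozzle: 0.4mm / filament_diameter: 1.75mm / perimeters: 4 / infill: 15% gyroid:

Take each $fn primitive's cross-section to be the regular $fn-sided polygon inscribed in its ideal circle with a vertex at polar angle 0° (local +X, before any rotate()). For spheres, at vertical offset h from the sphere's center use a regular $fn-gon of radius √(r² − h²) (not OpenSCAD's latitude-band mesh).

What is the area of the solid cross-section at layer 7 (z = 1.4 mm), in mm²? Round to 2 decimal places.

188.50 mm²

At z = 1.4 mm: the cube is present — its section is the full 6.5×29 rectangle (area 188.50 mm²); the cube at (10.5, 0.5) is absent (z outside [14, 32]); the sphere at (0, 13.5) is not intersected at this z (|z−center|=11.100 > r=5); Merging all regions: only the 6.5×29 cube is present, so the union is just that shape — area = 188.50 mm². Overall, the cross-section is a single solid region. Net area = 188.50 mm².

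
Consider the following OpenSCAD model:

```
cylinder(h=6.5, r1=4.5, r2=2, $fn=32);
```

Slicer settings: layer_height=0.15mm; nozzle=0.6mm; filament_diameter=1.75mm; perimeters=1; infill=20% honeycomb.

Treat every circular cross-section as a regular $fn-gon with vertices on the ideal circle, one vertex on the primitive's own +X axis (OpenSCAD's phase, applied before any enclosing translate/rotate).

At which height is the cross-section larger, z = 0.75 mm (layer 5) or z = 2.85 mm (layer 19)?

Layer 5 (z = 0.75): the cone contributes a regular 32-gon of circumradius 4.212 (interpolated between r1=4.5 and r2=2 at t=0.115) (area = (32/2)·4.212²·sin(360°/32) = 55.37 mm²). So its area = 55.37 mm². Layer 19 (z = 2.85): the cone contributes a regular 32-gon of circumradius 3.404 (interpolated between r1=4.5 and r2=2 at t=0.438) (area = (32/2)·3.404²·sin(360°/32) = 36.17 mm²). So its area = 36.17 mm². Layer 5 is larger (55.37 vs 36.17 mm²).

layer 5 (z = 0.75 mm)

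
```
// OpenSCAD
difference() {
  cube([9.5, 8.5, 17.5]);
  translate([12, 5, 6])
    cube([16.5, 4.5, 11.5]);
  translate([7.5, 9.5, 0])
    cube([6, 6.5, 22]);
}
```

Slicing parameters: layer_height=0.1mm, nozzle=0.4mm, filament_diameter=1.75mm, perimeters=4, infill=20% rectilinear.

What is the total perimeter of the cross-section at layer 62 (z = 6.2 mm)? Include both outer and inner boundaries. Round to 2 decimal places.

36.00 mm

At z = 6.2 mm: the cube (footprint 9.5×8.5) is included at this height (perimeter 36.00 mm); the 16.5×4.5 cube at (12, 5) contributes its full rectangle (perimeter 42.00 mm); the 6×6.5 cube at (7.5, 9.5) contributes its full rectangle (perimeter 25.00 mm); Subtracting the remaining from the first: starting from the 9.5×8.5 cube, the 16.5×4.5 cube at (12, 5) misses the remaining region (no effect); the 6×6.5 cube at (7.5, 9.5) misses the remaining region (no effect) — boundary = 36.00 mm. Overall, the cross-section is a single solid region. Total boundary length (outer) = 36.00 mm.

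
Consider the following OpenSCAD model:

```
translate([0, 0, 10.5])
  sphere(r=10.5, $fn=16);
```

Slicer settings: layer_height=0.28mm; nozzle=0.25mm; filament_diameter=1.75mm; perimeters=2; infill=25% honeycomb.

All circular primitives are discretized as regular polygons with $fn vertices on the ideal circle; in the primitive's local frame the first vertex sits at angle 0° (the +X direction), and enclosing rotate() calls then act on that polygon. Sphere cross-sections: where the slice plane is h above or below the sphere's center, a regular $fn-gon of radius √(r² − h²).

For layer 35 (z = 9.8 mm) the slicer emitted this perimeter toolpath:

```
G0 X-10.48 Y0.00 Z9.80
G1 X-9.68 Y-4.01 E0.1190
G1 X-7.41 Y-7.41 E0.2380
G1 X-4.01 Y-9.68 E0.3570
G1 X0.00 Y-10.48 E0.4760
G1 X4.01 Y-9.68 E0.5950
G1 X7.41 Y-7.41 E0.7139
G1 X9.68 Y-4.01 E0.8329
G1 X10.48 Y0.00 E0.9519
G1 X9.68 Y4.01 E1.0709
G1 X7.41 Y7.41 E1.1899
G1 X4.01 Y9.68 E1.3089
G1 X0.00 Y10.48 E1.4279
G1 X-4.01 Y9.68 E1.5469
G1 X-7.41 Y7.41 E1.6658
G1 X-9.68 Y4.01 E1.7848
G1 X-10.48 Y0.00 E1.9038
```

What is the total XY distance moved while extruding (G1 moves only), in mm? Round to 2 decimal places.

Sum the Euclidean lengths of each G1 segment: total = 65.42 mm.

65.42 mm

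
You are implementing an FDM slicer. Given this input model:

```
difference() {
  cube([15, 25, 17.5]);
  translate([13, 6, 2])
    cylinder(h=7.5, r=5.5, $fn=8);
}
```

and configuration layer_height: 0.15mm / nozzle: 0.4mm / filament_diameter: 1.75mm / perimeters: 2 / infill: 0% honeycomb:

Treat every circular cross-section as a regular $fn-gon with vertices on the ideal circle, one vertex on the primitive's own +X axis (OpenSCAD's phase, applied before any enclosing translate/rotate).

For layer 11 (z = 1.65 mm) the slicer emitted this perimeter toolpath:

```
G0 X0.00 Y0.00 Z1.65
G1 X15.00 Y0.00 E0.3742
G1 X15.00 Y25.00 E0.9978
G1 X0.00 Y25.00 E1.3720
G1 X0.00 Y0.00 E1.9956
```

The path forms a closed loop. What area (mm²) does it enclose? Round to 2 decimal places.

375.00 mm²

Apply the shoelace formula to the sequence of (X, Y) vertices; enclosed area = 375.00 mm².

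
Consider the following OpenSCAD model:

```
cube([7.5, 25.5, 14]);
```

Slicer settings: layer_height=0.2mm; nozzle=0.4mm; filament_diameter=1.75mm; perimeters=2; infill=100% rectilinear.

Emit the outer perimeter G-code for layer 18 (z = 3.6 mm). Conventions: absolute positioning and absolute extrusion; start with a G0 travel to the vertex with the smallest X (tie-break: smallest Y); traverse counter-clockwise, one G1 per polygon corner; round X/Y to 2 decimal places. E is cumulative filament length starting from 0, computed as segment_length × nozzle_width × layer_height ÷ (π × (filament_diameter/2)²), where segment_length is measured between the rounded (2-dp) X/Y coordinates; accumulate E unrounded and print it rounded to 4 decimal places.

At z = 3.6 mm: the cube (footprint 7.5×25.5) is included at this height. The outline is a single polygon with 4 vertices. Extrusion per mm of travel: 0.4 × 0.2 / (π × 0.875²) = 0.033260. Accumulating E over each segment gives final E = 2.1952.

G0 X0.00 Y0.00 Z3.60
G1 X7.50 Y0.00 E0.2495
G1 X7.50 Y25.50 E1.0976
G1 X0.00 Y25.50 E1.3470
G1 X0.00 Y0.00 E2.1952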